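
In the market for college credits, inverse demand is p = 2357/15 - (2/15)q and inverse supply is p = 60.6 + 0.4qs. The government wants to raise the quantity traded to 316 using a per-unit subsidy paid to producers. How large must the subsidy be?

Required subsidy s = 72 per unit

At q = 316, from the demand curve buyers pay pb = 2357/15 − (2/15)·316 = 115; from the supply curve sellers need ps = 60.6 + 0.4·316 = 187.
The subsidy must fill the gap: s = ps − pb = 187 − 115 = 72.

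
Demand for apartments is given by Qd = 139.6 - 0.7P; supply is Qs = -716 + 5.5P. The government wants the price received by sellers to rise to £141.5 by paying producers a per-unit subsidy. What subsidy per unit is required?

At a seller price of 141.5, quantity supplied is -716 + 5.5·141.5 = 62.25.
Buyers absorb 62.25 only when they pay Pb with 139.6 − 0.7·Pb = 62.25, i.e. Pb = 110.5.
s = Ps − Pb = 141.5 − 110.5 = 31.

Required subsidy s = £31 per unit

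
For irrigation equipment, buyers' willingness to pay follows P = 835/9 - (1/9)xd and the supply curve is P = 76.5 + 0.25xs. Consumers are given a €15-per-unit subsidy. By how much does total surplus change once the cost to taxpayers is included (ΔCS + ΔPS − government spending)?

Pre-subsidy: 835/9 - (1/9)x = 76.5 + 0.25x gives x* = 586/13 and P* = 1141/13.
With the rebate, buyers effectively pay Pb = Ps − 15, where Ps is the price sellers receive.
On the curves, Pb = 835/9 - (1/9)x and Ps = 76.5 + 0.25x; the wedge Ps − Pb = 15 gives 76.5 + 0.25x − (835/9 - (1/9)x) = 15, so x' = 1126/13.
Then Pb = 835/9 − (1/9)·(1126/13) = 1081/13 and Ps = 76.5 + 0.25·(1126/13) = 1276/13.
ΔCS = ½(586/13 + 1126/13)(1141/13 − 1081/13) = 51360/169; ΔPS = ½(586/13 + 1126/13)(1276/13 − 1141/13) = 115560/169.
Government spending = 15 × 1126/13 = 16890/13.
Net change = 51360/169 + 115560/169 − 16890/13 = -4050/13. The loss equals the DWL triangle ½·15·540/13.

Net change in total surplus = -4050/13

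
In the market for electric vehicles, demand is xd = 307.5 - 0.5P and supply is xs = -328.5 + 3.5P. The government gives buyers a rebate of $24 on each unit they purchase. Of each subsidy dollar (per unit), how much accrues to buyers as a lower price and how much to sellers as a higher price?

Pre-subsidy: 307.5 - 0.5P = -328.5 + 3.5P gives P* = 159, x* = 228.
With the rebate, buyers effectively pay Pb = Ps − 24, where Ps is the price sellers receive.
Demand in terms of Ps becomes xd = 307.5 − 0.5(Ps − 24) = 319.5 - 0.5Ps. Setting this equal to supply: 319.5 - 0.5Ps = -328.5 + 3.5Ps, so Ps = 162.
Buyers pay Pb = 162 − 24 = 138; x' = -328.5 + 3.5·162 = 238.5.
Buyers' price falls by P* − Pb = 159 − 138 = 21; sellers' price rises by Ps − P* = 162 − 159 = 3.

Buyers gain $21 per unit; sellers gain $3 per unit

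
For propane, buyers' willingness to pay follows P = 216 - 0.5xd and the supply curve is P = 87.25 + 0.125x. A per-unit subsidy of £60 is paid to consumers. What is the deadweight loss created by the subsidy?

Pre-subsidy: 216 - 0.5x = 87.25 + 0.125x gives x* = 206 and P* = 113.
With the rebate, buyers effectively pay Pb = Ps − 60, where Ps is the price sellers receive.
On the curves, Pb = 216 - 0.5x and Ps = 87.25 + 0.125x; the wedge Ps − Pb = 60 gives 87.25 + 0.125x − (216 - 0.5x) = 60, so x' = 302.
Then Pb = 216 − 0.5·302 = 65 and Ps = 87.25 + 0.125·302 = 125.
The subsidy expands output by 302 − 206 = 96 past the efficient level; on those units the gap between marginal cost and willingness to pay runs from 0 up to 60.
DWL = ½ × 60 × 96 = 2880.

Deadweight loss = £2880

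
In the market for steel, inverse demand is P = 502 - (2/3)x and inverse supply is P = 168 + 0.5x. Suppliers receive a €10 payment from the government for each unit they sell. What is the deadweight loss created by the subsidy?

Deadweight loss = 300/7

Pre-subsidy: 502 - (2/3)x = 168 + 0.5x gives x* = 2004/7 and P* = 2178/7.
With the subsidy, sellers receive Ps = Pb + 10 for each unit, where Pb is the price buyers pay.
On the curves, Pb = 502 - (2/3)x and Ps = 168 + 0.5x; the wedge Ps − Pb = 10 gives 168 + 0.5x − (502 - (2/3)x) = 10, so x' = 2064/7.
Then Pb = 502 − (2/3)·(2064/7) = 2138/7 and Ps = 168 + 0.5·(2064/7) = 2208/7.
The subsidy expands output by 2064/7 − 2004/7 = 60/7 past the efficient level; on those units the gap between marginal cost and willingness to pay runs from 0 up to 10.
DWL = ½ × 10 × 60/7 = 300/7.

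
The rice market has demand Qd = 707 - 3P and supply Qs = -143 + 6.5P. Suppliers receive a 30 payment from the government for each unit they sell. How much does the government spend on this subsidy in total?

Government cost = 285090/19

Pre-subsidy: 707 - 3P = -143 + 6.5P gives P* = 1700/19, Q* = 8333/19.
With the subsidy, sellers receive Ps = Pb + 30 for each unit, where Pb is the price buyers pay.
Supply in terms of Pb becomes Qs = -143 + 6.5(Pb + 30) = 52 + 6.5Pb. Setting this equal to demand: 707 - 3Pb = 52 + 6.5Pb, so Pb = 1310/19.
Sellers receive Ps = 1310/19 + 30 = 1880/19; Q' = 707 − 3·(1310/19) = 9503/19.
Government outlay = subsidy × quantity = 30 × 9503/19 = 285090/19.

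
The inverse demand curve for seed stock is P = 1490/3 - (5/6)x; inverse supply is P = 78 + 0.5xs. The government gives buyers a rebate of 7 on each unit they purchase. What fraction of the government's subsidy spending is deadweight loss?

DWL / government spending = 21/2554

Pre-subsidy: 1490/3 - (5/6)x = 78 + 0.5x gives x* = 314 and P* = 235.
With the rebate, buyers effectively pay Pb = Ps − 7, where Ps is the price sellers receive.
On the curves, Pb = 1490/3 - (5/6)x and Ps = 78 + 0.5x; the wedge Ps − Pb = 7 gives 78 + 0.5x − (1490/3 - (5/6)x) = 7, so x' = 319.25.
Then Pb = 1490/3 − (5/6)·319.25 = 230.625 and Ps = 78 + 0.5·319.25 = 237.625.
ΔCS = ½(314 + 319.25)(235 − 230.625) = 1385.234375; ΔPS = ½(314 + 319.25)(237.625 − 235) = 831.140625.
Government spending = 7 × 319.25 = 2234.75.
DWL = ½ × 7 × (319.25 − 314) = 18.375; fraction = 18.375 / 2234.75 = 21/2554.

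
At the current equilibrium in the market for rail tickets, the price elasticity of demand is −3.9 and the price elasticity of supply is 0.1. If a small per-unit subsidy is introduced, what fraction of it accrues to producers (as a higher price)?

Producer share = 0.975

For a small subsidy around the equilibrium, the benefit split depends on the relative slopes, which at a point are proportional to the elasticities.
Buyer share = εs/(εs + |εd|) = 0.1/(0.1 + 3.9) = 0.025; seller share = |εd|/(εs + |εd|) = 0.975.
So producers capture 0.975 of the subsidy.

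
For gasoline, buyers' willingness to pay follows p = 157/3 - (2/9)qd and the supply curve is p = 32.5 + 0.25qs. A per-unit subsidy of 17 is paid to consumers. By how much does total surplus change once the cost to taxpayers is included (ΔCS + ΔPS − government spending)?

Net change in total surplus = -306

Pre-subsidy: 157/3 - (2/9)q = 32.5 + 0.25q gives q* = 42 and p* = 43.
With the rebate, buyers effectively pay pb = ps − 17, where ps is the price sellers receive.
On the curves, pb = 157/3 - (2/9)q and ps = 32.5 + 0.25q; the wedge ps − pb = 17 gives 32.5 + 0.25q − (157/3 - (2/9)q) = 17, so q' = 78.
Then pb = 157/3 − (2/9)·78 = 35 and ps = 32.5 + 0.25·78 = 52.
ΔCS = ½(42 + 78)(43 − 35) = 480; ΔPS = ½(42 + 78)(52 − 43) = 540.
Government spending = 17 × 78 = 1326.
Net change = 480 + 540 − 1326 = -306. The loss equals the DWL triangle ½·17·36.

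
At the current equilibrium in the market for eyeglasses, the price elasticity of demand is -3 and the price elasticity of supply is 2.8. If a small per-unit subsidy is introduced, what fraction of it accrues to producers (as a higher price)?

Producer share = 15/29

For a small subsidy around the equilibrium, the benefit split depends on the relative slopes, which at a point are proportional to the elasticities.
Buyer share = εs/(εs + |εd|) = 2.8/(2.8 + 3) = 14/29; seller share = |εd|/(εs + |εd|) = 15/29.
So producers capture 15/29 of the subsidy.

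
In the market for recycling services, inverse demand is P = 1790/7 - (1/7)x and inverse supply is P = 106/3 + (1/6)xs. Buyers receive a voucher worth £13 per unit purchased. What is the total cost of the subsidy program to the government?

Government cost = £9802

Pre-subsidy: 1790/7 - (1/7)x = 106/3 + (1/6)x gives x* = 712 and P* = 154.
With the rebate, buyers effectively pay Pb = Ps − 13, where Ps is the price sellers receive.
On the curves, Pb = 1790/7 - (1/7)x and Ps = 106/3 + (1/6)x; the wedge Ps − Pb = 13 gives 106/3 + (1/6)x − (1790/7 - (1/7)x) = 13, so x' = 754.
Then Pb = 1790/7 − (1/7)·754 = 148 and Ps = 106/3 + (1/6)·754 = 161.
Government outlay = subsidy × quantity = 13 × 754 = 9802.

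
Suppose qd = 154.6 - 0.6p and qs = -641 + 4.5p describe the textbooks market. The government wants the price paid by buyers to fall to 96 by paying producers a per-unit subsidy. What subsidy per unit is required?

Required subsidy s = 68 per unit

At a buyer price of 96, quantity demanded is 154.6 − 0.6·96 = 97.
Sellers supply 97 only when they receive ps with -641 + 4.5·ps = 97, i.e. ps = 164.
s = ps − pb = 164 − 96 = 68.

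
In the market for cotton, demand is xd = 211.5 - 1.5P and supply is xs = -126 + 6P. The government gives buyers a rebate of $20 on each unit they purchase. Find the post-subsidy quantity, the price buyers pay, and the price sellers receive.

x' = 168; buyers pay $29; sellers receive $49

Pre-subsidy: 211.5 - 1.5P = -126 + 6P gives P* = 45, x* = 144.
With the rebate, buyers effectively pay Pb = Ps − 20, where Ps is the price sellers receive.
Demand in terms of Ps becomes xd = 211.5 − 1.5(Ps − 20) = 241.5 - 1.5Ps. Setting this equal to supply: 241.5 - 1.5Ps = -126 + 6Ps, so Ps = 49.
Buyers pay Pb = 49 − 20 = 29; x' = -126 + 6·49 = 168.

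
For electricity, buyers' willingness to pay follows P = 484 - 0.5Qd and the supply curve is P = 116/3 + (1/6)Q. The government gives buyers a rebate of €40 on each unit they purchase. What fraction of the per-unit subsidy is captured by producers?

Producer share = 0.25

Pre-subsidy: 484 - 0.5Q = 116/3 + (1/6)Q gives Q* = 668 and P* = 150.
With the rebate, buyers effectively pay Pb = Ps − 40, where Ps is the price sellers receive.
On the curves, Pb = 484 - 0.5Q and Ps = 116/3 + (1/6)Q; the wedge Ps − Pb = 40 gives 116/3 + (1/6)Q − (484 - 0.5Q) = 40, so Q' = 728.
Then Pb = 484 − 0.5·728 = 120 and Ps = 116/3 + (1/6)·728 = 160.
Buyers' price falls by P* − Pb = 150 − 120 = 30; sellers' price rises by Ps − P* = 160 − 150 = 10.
So producers capture 10/40 = 0.25 of each unit of subsidy.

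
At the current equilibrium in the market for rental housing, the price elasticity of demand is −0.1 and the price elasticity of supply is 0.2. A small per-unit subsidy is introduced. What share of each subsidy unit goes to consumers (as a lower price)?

For a small subsidy around the equilibrium, the benefit split depends on the relative slopes, which at a point are proportional to the elasticities.
Buyer share = εs/(εs + |εd|) = 0.2/(0.2 + 0.1) = 2/3; seller share = |εd|/(εs + |εd|) = 1/3.

Consumer share = 2/3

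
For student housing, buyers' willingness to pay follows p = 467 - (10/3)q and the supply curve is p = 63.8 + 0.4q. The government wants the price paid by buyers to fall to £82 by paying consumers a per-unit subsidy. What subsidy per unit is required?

Required subsidy s = £28 per unit

At a buyer price of 82, quantity demanded is 140.1 − 0.3·82 = 115.5.
Sellers supply 115.5 only when they receive ps = 63.8 + 0.4·115.5 = 110.
s = ps − pb = 110 − 82 = 28.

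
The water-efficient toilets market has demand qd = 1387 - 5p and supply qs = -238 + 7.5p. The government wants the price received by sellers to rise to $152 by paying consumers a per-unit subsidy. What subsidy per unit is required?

Required subsidy s = $55 per unit

At a seller price of 152, quantity supplied is -238 + 7.5·152 = 902.
Buyers absorb 902 only when they pay pb with 1387 − 5·pb = 902, i.e. pb = 97.
s = ps − pb = 152 − 97 = 55.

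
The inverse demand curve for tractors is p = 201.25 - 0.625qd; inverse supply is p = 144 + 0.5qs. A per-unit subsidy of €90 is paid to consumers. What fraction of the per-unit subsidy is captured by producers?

Producer share = 4/9

Pre-subsidy: 201.25 - 0.625q = 144 + 0.5q gives q* = 458/9 and p* = 1525/9.
With the rebate, buyers effectively pay pb = ps − 90, where ps is the price sellers receive.
On the curves, pb = 201.25 - 0.625q and ps = 144 + 0.5q; the wedge ps − pb = 90 gives 144 + 0.5q − (201.25 - 0.625q) = 90, so q' = 1178/9.
Then pb = 201.25 − 0.625·(1178/9) = 1075/9 and ps = 144 + 0.5·(1178/9) = 1885/9.
Buyers' price falls by p* − pb = 1525/9 − 1075/9 = 50; sellers' price rises by ps − p* = 1885/9 − 1525/9 = 40.
So producers capture 40/90 = 4/9 of each unit of subsidy.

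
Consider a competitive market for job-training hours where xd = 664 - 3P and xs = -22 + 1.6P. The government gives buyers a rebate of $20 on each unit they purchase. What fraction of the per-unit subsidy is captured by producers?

Producer share = 15/23

Pre-subsidy: 664 - 3P = -22 + 1.6P gives P* = 3430/23, x* = 4982/23.
With the rebate, buyers effectively pay Pb = Ps − 20, where Ps is the price sellers receive.
Demand in terms of Ps becomes xd = 664 − 3(Ps − 20) = 724 - 3Ps. Setting this equal to supply: 724 - 3Ps = -22 + 1.6Ps, so Ps = 3730/23.
Buyers pay Pb = 3730/23 − 20 = 3270/23; x' = -22 + 1.6·(3730/23) = 5462/23.
Buyers' price falls by P* − Pb = 3430/23 − 3270/23 = 160/23; sellers' price rises by Ps − P* = 3730/23 − 3430/23 = 300/23.
So producers capture (300/23)/20 = 15/23 of each unit of subsidy.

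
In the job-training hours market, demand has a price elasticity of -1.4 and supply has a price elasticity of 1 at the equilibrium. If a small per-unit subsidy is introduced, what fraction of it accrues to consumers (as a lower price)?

For a small subsidy around the equilibrium, the benefit split depends on the relative slopes, which at a point are proportional to the elasticities.
Buyer share = εs/(εs + |εd|) = 1/(1 + 1.4) = 5/12; seller share = |εd|/(εs + |εd|) = 7/12.

Consumer share = 5/12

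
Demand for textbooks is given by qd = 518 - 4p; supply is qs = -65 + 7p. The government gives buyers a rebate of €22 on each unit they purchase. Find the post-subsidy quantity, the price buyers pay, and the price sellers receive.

q' = 362; buyers pay €39; sellers receive €61

Pre-subsidy: 518 - 4p = -65 + 7p gives p* = 53, q* = 306.
With the rebate, buyers effectively pay pb = ps − 22, where ps is the price sellers receive.
Demand in terms of ps becomes qd = 518 − 4(ps − 22) = 606 - 4ps. Setting this equal to supply: 606 - 4ps = -65 + 7ps, so ps = 61.
Buyers pay pb = 61 − 22 = 39; q' = -65 + 7·61 = 362.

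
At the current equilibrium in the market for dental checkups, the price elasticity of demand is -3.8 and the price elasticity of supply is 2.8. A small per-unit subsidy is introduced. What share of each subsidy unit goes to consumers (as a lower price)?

For a small subsidy around the equilibrium, the benefit split depends on the relative slopes, which at a point are proportional to the elasticities.
Buyer share = εs/(εs + |εd|) = 2.8/(2.8 + 3.8) = 14/33; seller share = |εd|/(εs + |εd|) = 19/33.

Consumer share = 14/33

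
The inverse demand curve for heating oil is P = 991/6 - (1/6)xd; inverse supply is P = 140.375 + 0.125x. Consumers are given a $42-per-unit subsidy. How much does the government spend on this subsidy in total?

Pre-subsidy: 991/6 - (1/6)x = 140.375 + 0.125x gives x* = 85 and P* = 151.
With the rebate, buyers effectively pay Pb = Ps − 42, where Ps is the price sellers receive.
On the curves, Pb = 991/6 - (1/6)x and Ps = 140.375 + 0.125x; the wedge Ps − Pb = 42 gives 140.375 + 0.125x − (991/6 - (1/6)x) = 42, so x' = 229.
Then Pb = 991/6 − (1/6)·229 = 127 and Ps = 140.375 + 0.125·229 = 169.
Government outlay = subsidy × quantity = 42 × 229 = 9618.

Government cost = $9618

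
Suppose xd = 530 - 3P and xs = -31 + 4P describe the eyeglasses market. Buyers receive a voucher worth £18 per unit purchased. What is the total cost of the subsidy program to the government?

Government cost = 40374/7

Pre-subsidy: 530 - 3P = -31 + 4P gives P* = 561/7, x* = 2027/7.
With the rebate, buyers effectively pay Pb = Ps − 18, where Ps is the price sellers receive.
Demand in terms of Ps becomes xd = 530 − 3(Ps − 18) = 584 - 3Ps. Setting this equal to supply: 584 - 3Ps = -31 + 4Ps, so Ps = 615/7.
Buyers pay Pb = 615/7 − 18 = 489/7; x' = -31 + 4·(615/7) = 2243/7.
Government outlay = subsidy × quantity = 18 × 2243/7 = 40374/7.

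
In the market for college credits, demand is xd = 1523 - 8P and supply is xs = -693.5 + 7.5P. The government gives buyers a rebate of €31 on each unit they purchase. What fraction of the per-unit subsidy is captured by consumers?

Consumer share = 15/31

Pre-subsidy: 1523 - 8P = -693.5 + 7.5P gives P* = 143, x* = 379.
With the rebate, buyers effectively pay Pb = Ps − 31, where Ps is the price sellers receive.
Demand in terms of Ps becomes xd = 1523 − 8(Ps − 31) = 1771 - 8Ps. Setting this equal to supply: 1771 - 8Ps = -693.5 + 7.5Ps, so Ps = 159.
Buyers pay Pb = 159 − 31 = 128; x' = -693.5 + 7.5·159 = 499.
Buyers' price falls by P* − Pb = 143 − 128 = 15; sellers' price rises by Ps − P* = 159 − 143 = 16.
So consumers capture 15/31 = 15/31 of each unit of subsidy.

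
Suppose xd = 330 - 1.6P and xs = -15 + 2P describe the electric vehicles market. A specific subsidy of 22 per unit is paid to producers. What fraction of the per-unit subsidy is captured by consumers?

Consumer share = 5/9

Pre-subsidy: 330 - 1.6P = -15 + 2P gives P* = 575/6, x* = 530/3.
With the subsidy, sellers receive Ps = Pb + 22 for each unit, where Pb is the price buyers pay.
Supply in terms of Pb becomes xs = -15 + 2(Pb + 22) = 29 + 2Pb. Setting this equal to demand: 330 - 1.6Pb = 29 + 2Pb, so Pb = 1505/18.
Sellers receive Ps = 1505/18 + 22 = 1901/18; x' = 330 − 1.6·(1505/18) = 1766/9.
Buyers' price falls by P* − Pb = 575/6 − 1505/18 = 110/9; sellers' price rises by Ps − P* = 1901/18 − 575/6 = 88/9.
So consumers capture (110/9)/22 = 5/9 of each unit of subsidy.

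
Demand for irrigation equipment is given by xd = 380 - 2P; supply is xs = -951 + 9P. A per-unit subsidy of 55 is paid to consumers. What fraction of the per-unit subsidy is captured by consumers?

Pre-subsidy: 380 - 2P = -951 + 9P gives P* = 121, x* = 138.
With the rebate, buyers effectively pay Pb = Ps − 55, where Ps is the price sellers receive.
Demand in terms of Ps becomes xd = 380 − 2(Ps − 55) = 490 - 2Ps. Setting this equal to supply: 490 - 2Ps = -951 + 9Ps, so Ps = 131.
Buyers pay Pb = 131 − 55 = 76; x' = -951 + 9·131 = 228.
Buyers' price falls by P* − Pb = 121 − 76 = 45; sellers' price rises by Ps − P* = 131 − 121 = 10.
So consumers capture 45/55 = 9/11 of each unit of subsidy.

Consumer share = 9/11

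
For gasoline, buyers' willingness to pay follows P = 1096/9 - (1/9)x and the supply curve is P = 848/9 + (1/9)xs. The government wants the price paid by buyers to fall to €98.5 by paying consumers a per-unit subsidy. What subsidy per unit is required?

Required subsidy s = €19 per unit

At a buyer price of 98.5, quantity demanded is 1096 − 9·98.5 = 209.5.
Sellers supply 209.5 only when they receive Ps = 848/9 + (1/9)·209.5 = 117.5.
s = Ps − Pb = 117.5 − 98.5 = 19.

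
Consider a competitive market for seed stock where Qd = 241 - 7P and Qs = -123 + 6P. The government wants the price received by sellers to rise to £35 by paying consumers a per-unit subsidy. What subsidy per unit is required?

Required subsidy s = £13 per unit

At a seller price of 35, quantity supplied is -123 + 6·35 = 87.
Buyers absorb 87 only when they pay Pb with 241 − 7·Pb = 87, i.e. Pb = 22.
s = Ps − Pb = 35 − 22 = 13.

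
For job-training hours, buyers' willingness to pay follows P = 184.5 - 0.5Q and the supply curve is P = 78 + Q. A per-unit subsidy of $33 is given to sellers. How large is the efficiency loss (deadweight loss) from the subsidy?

Deadweight loss = $363

Pre-subsidy: 184.5 - 0.5Q = 78 + Q gives Q* = 71 and P* = 149.
With the subsidy, sellers receive Ps = Pb + 33 for each unit, where Pb is the price buyers pay.
On the curves, Pb = 184.5 - 0.5Q and Ps = 78 + Q; the wedge Ps − Pb = 33 gives 78 + Q − (184.5 - 0.5Q) = 33, so Q' = 93.
Then Pb = 184.5 − 0.5·93 = 138 and Ps = 78 + 1·93 = 171.
The subsidy expands output by 93 − 71 = 22 past the efficient level; on those units the gap between marginal cost and willingness to pay runs from 0 up to 33.
DWL = ½ × 33 × 22 = 363.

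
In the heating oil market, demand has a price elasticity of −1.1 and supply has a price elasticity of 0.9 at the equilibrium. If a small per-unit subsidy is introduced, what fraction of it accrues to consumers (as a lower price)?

For a small subsidy around the equilibrium, the benefit split depends on the relative slopes, which at a point are proportional to the elasticities.
Buyer share = εs/(εs + |εd|) = 0.9/(0.9 + 1.1) = 0.45; seller share = |εd|/(εs + |εd|) = 0.55.

Consumer share = 0.45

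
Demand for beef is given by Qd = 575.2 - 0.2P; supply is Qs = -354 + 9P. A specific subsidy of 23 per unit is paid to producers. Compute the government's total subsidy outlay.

Government cost = 12868.5

Pre-subsidy: 575.2 - 0.2P = -354 + 9P gives P* = 101, Q* = 555.
With the subsidy, sellers receive Ps = Pb + 23 for each unit, where Pb is the price buyers pay.
Supply in terms of Pb becomes Qs = -354 + 9(Pb + 23) = -147 + 9Pb. Setting this equal to demand: 575.2 - 0.2Pb = -147 + 9Pb, so Pb = 78.5.
Sellers receive Ps = 78.5 + 23 = 101.5; Q' = 575.2 − 0.2·78.5 = 559.5.
Government outlay = subsidy × quantity = 23 × 559.5 = 12868.5.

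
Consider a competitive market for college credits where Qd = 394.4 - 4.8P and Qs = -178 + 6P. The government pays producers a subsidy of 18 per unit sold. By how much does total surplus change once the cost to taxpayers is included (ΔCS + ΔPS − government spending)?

Net change in total surplus = -432

Pre-subsidy: 394.4 - 4.8P = -178 + 6P gives P* = 53, Q* = 140.
With the subsidy, sellers receive Ps = Pb + 18 for each unit, where Pb is the price buyers pay.
Supply in terms of Pb becomes Qs = -178 + 6(Pb + 18) = -70 + 6Pb. Setting this equal to demand: 394.4 - 4.8Pb = -70 + 6Pb, so Pb = 43.
Sellers receive Ps = 43 + 18 = 61; Q' = 394.4 − 4.8·43 = 188.
ΔCS = ½(140 + 188)(53 − 43) = 1640; ΔPS = ½(140 + 188)(61 − 53) = 1312.
Government spending = 18 × 188 = 3384.
Net change = 1640 + 1312 − 3384 = -432. The loss equals the DWL triangle ½·18·48.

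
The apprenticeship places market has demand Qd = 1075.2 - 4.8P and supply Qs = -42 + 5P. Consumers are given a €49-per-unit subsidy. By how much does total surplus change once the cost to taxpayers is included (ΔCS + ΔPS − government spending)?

Pre-subsidy: 1075.2 - 4.8P = -42 + 5P gives P* = 114, Q* = 528.
With the rebate, buyers effectively pay Pb = Ps − 49, where Ps is the price sellers receive.
Demand in terms of Ps becomes Qd = 1075.2 − 4.8(Ps − 49) = 1310.4 - 4.8Ps. Setting this equal to supply: 1310.4 - 4.8Ps = -42 + 5Ps, so Ps = 138.
Buyers pay Pb = 138 − 49 = 89; Q' = -42 + 5·138 = 648.
ΔCS = ½(528 + 648)(114 − 89) = 14700; ΔPS = ½(528 + 648)(138 − 114) = 14112.
Government spending = 49 × 648 = 31752.
Net change = 14700 + 14112 − 31752 = -2940. The loss equals the DWL triangle ½·49·120.

Net change in total surplus = -€2940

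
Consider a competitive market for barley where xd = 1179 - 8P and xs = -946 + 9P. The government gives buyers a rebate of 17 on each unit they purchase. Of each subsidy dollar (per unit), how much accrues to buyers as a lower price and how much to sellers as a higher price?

Buyers gain 9 per unit; sellers gain 8 per unit

Pre-subsidy: 1179 - 8P = -946 + 9P gives P* = 125, x* = 179.
With the rebate, buyers effectively pay Pb = Ps − 17, where Ps is the price sellers receive.
Demand in terms of Ps becomes xd = 1179 − 8(Ps − 17) = 1315 - 8Ps. Setting this equal to supply: 1315 - 8Ps = -946 + 9Ps, so Ps = 133.
Buyers pay Pb = 133 − 17 = 116; x' = -946 + 9·133 = 251.
Buyers' price falls by P* − Pb = 125 − 116 = 9; sellers' price rises by Ps − P* = 133 − 125 = 8.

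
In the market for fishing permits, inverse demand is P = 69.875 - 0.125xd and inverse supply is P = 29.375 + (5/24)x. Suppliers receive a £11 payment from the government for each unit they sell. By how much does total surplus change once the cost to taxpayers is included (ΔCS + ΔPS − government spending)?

Net change in total surplus = -£181.5

Pre-subsidy: 69.875 - 0.125x = 29.375 + (5/24)x gives x* = 121.5 and P* = 54.6875.
With the subsidy, sellers receive Ps = Pb + 11 for each unit, where Pb is the price buyers pay.
On the curves, Pb = 69.875 - 0.125x and Ps = 29.375 + (5/24)x; the wedge Ps − Pb = 11 gives 29.375 + (5/24)x − (69.875 - 0.125x) = 11, so x' = 154.5.
Then Pb = 69.875 − 0.125·154.5 = 50.5625 and Ps = 29.375 + (5/24)·154.5 = 61.5625.
ΔCS = ½(121.5 + 154.5)(54.6875 − 50.5625) = 569.25; ΔPS = ½(121.5 + 154.5)(61.5625 − 54.6875) = 948.75.
Government spending = 11 × 154.5 = 1699.5.
Net change = 569.25 + 948.75 − 1699.5 = -181.5. The loss equals the DWL triangle ½·11·33.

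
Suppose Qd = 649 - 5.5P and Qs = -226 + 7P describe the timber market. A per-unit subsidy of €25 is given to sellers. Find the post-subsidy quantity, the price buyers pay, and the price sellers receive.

Q' = 341; buyers pay €56; sellers receive €81

Pre-subsidy: 649 - 5.5P = -226 + 7P gives P* = 70, Q* = 264.
With the subsidy, sellers receive Ps = Pb + 25 for each unit, where Pb is the price buyers pay.
Supply in terms of Pb becomes Qs = -226 + 7(Pb + 25) = -51 + 7Pb. Setting this equal to demand: 649 - 5.5Pb = -51 + 7Pb, so Pb = 56.
Sellers receive Ps = 56 + 25 = 81; Q' = 649 − 5.5·56 = 341.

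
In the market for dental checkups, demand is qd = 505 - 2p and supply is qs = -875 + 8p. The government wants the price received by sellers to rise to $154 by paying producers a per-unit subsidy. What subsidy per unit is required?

Required subsidy s = $80 per unit

At a seller price of 154, quantity supplied is -875 + 8·154 = 357.
Buyers absorb 357 only when they pay pb with 505 − 2·pb = 357, i.e. pb = 74.
s = ps − pb = 154 − 74 = 80.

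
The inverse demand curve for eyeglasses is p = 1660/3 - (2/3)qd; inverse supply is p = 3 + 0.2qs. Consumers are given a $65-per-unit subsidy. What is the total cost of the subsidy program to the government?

Government cost = $46150

Pre-subsidy: 1660/3 - (2/3)q = 3 + 0.2q gives q* = 635 and p* = 130.
With the rebate, buyers effectively pay pb = ps − 65, where ps is the price sellers receive.
On the curves, pb = 1660/3 - (2/3)q and ps = 3 + 0.2q; the wedge ps − pb = 65 gives 3 + 0.2q − (1660/3 - (2/3)q) = 65, so q' = 710.
Then pb = 1660/3 − (2/3)·710 = 80 and ps = 3 + 0.2·710 = 145.
Government outlay = subsidy × quantity = 65 × 710 = 46150.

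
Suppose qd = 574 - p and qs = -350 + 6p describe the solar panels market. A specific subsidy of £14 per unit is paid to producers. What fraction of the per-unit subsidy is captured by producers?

Producer share = 1/7

Pre-subsidy: 574 - p = -350 + 6p gives p* = 132, q* = 442.
With the subsidy, sellers receive ps = pb + 14 for each unit, where pb is the price buyers pay.
Supply in terms of pb becomes qs = -350 + 6(pb + 14) = -266 + 6pb. Setting this equal to demand: 574 - pb = -266 + 6pb, so pb = 120.
Sellers receive ps = 120 + 14 = 134; q' = 574 − 1·120 = 454.
Buyers' price falls by p* − pb = 132 − 120 = 12; sellers' price rises by ps − p* = 134 − 132 = 2.
So producers capture 2/14 = 1/7 of each unit of subsidy.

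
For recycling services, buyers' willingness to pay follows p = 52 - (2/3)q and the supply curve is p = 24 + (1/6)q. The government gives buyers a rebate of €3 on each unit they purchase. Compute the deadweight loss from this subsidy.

Deadweight loss = €5.4

Pre-subsidy: 52 - (2/3)q = 24 + (1/6)q gives q* = 33.6 and p* = 29.6.
With the rebate, buyers effectively pay pb = ps − 3, where ps is the price sellers receive.
On the curves, pb = 52 - (2/3)q and ps = 24 + (1/6)q; the wedge ps − pb = 3 gives 24 + (1/6)q − (52 - (2/3)q) = 3, so q' = 37.2.
Then pb = 52 − (2/3)·37.2 = 27.2 and ps = 24 + (1/6)·37.2 = 30.2.
The subsidy expands output by 37.2 − 33.6 = 3.6 past the efficient level; on those units the gap between marginal cost and willingness to pay runs from 0 up to 3.
DWL = ½ × 3 × 3.6 = 5.4.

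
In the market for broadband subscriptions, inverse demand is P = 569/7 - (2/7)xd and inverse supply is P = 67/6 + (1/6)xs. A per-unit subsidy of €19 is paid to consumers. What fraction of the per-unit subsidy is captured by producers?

Producer share = 7/19

Pre-subsidy: 569/7 - (2/7)x = 67/6 + (1/6)x gives x* = 155 and P* = 37.
With the rebate, buyers effectively pay Pb = Ps − 19, where Ps is the price sellers receive.
On the curves, Pb = 569/7 - (2/7)x and Ps = 67/6 + (1/6)x; the wedge Ps − Pb = 19 gives 67/6 + (1/6)x − (569/7 - (2/7)x) = 19, so x' = 197.
Then Pb = 569/7 − (2/7)·197 = 25 and Ps = 67/6 + (1/6)·197 = 44.
Buyers' price falls by P* − Pb = 37 − 25 = 12; sellers' price rises by Ps − P* = 44 − 37 = 7.
So producers capture 7/19 = 7/19 of each unit of subsidy.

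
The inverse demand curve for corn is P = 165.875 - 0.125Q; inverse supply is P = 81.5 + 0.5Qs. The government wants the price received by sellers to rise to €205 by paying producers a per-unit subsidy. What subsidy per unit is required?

At a seller price of 205, quantity supplied is -163 + 2·205 = 247.
Buyers absorb 247 only when they pay Pb = 165.875 − 0.125·247 = 135.
s = Ps − Pb = 205 − 135 = 70.

Required subsidy s = €70 per unit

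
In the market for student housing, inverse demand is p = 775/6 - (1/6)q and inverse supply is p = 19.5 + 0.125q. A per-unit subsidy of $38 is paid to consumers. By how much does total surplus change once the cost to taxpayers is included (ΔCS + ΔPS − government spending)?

Pre-subsidy: 775/6 - (1/6)q = 19.5 + 0.125q gives q* = 376 and p* = 66.5.
With the rebate, buyers effectively pay pb = ps − 38, where ps is the price sellers receive.
On the curves, pb = 775/6 - (1/6)q and ps = 19.5 + 0.125q; the wedge ps − pb = 38 gives 19.5 + 0.125q − (775/6 - (1/6)q) = 38, so q' = 3544/7.
Then pb = 775/6 − (1/6)·(3544/7) = 627/14 and ps = 19.5 + 0.125·(3544/7) = 1159/14.
ΔCS = ½(376 + 3544/7)(66.5 − 627/14) = 469376/49; ΔPS = ½(376 + 3544/7)(1159/14 − 66.5) = 352032/49.
Government spending = 38 × 3544/7 = 134672/7.
Net change = 469376/49 + 352032/49 − 134672/7 = -17328/7. The loss equals the DWL triangle ½·38·912/7.

Net change in total surplus = -17328/7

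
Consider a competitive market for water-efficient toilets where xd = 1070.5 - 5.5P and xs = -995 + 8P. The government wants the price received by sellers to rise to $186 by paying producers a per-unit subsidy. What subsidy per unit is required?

At a seller price of 186, quantity supplied is -995 + 8·186 = 493.
Buyers absorb 493 only when they pay Pb with 1070.5 − 5.5·Pb = 493, i.e. Pb = 105.
s = Ps − Pb = 186 − 105 = 81.

Required subsidy s = $81 per unit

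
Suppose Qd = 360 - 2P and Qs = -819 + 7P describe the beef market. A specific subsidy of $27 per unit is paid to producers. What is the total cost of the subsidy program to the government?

Government cost = $3780

Pre-subsidy: 360 - 2P = -819 + 7P gives P* = 131, Q* = 98.
With the subsidy, sellers receive Ps = Pb + 27 for each unit, where Pb is the price buyers pay.
Supply in terms of Pb becomes Qs = -819 + 7(Pb + 27) = -630 + 7Pb. Setting this equal to demand: 360 - 2Pb = -630 + 7Pb, so Pb = 110.
Sellers receive Ps = 110 + 27 = 137; Q' = 360 − 2·110 = 140.
Government outlay = subsidy × quantity = 27 × 140 = 3780.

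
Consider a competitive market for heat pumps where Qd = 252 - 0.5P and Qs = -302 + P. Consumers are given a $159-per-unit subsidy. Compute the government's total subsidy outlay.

Government cost = $19133

Pre-subsidy: 252 - 0.5P = -302 + P gives P* = 1108/3, Q* = 202/3.
With the rebate, buyers effectively pay Pb = Ps − 159, where Ps is the price sellers receive.
Demand in terms of Ps becomes Qd = 252 − 0.5(Ps − 159) = 331.5 - 0.5Ps. Setting this equal to supply: 331.5 - 0.5Ps = -302 + Ps, so Ps = 1267/3.
Buyers pay Pb = 1267/3 − 159 = 790/3; Q' = -302 + 1·(1267/3) = 361/3.
Government outlay = subsidy × quantity = 159 × 361/3 = 19133.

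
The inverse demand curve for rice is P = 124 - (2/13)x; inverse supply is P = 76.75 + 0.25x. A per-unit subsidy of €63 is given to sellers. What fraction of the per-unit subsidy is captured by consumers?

Consumer share = 8/21

Pre-subsidy: 124 - (2/13)x = 76.75 + 0.25x gives x* = 117 and P* = 106.
With the subsidy, sellers receive Ps = Pb + 63 for each unit, where Pb is the price buyers pay.
On the curves, Pb = 124 - (2/13)x and Ps = 76.75 + 0.25x; the wedge Ps − Pb = 63 gives 76.75 + 0.25x − (124 - (2/13)x) = 63, so x' = 273.
Then Pb = 124 − (2/13)·273 = 82 and Ps = 76.75 + 0.25·273 = 145.
Buyers' price falls by P* − Pb = 106 − 82 = 24; sellers' price rises by Ps − P* = 145 − 106 = 39.
So consumers capture 24/63 = 8/21 of each unit of subsidy.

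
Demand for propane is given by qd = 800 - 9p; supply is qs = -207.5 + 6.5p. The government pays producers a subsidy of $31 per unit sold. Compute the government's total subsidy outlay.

Government cost = $10292

Pre-subsidy: 800 - 9p = -207.5 + 6.5p gives p* = 65, q* = 215.
With the subsidy, sellers receive ps = pb + 31 for each unit, where pb is the price buyers pay.
Supply in terms of pb becomes qs = -207.5 + 6.5(pb + 31) = -6 + 6.5pb. Setting this equal to demand: 800 - 9pb = -6 + 6.5pb, so pb = 52.
Sellers receive ps = 52 + 31 = 83; q' = 800 − 9·52 = 332.
Government outlay = subsidy × quantity = 31 × 332 = 10292.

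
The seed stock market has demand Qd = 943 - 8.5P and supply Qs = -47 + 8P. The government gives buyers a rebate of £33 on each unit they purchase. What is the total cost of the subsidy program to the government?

Government cost = £18777

Pre-subsidy: 943 - 8.5P = -47 + 8P gives P* = 60, Q* = 433.
With the rebate, buyers effectively pay Pb = Ps − 33, where Ps is the price sellers receive.
Demand in terms of Ps becomes Qd = 943 − 8.5(Ps − 33) = 1223.5 - 8.5Ps. Setting this equal to supply: 1223.5 - 8.5Ps = -47 + 8Ps, so Ps = 77.
Buyers pay Pb = 77 − 33 = 44; Q' = -47 + 8·77 = 569.
Government outlay = subsidy × quantity = 33 × 569 = 18777.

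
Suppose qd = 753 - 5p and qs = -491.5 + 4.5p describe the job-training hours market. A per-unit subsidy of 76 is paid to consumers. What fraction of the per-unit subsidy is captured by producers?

Producer share = 10/19

Pre-subsidy: 753 - 5p = -491.5 + 4.5p gives p* = 131, q* = 98.
With the rebate, buyers effectively pay pb = ps − 76, where ps is the price sellers receive.
Demand in terms of ps becomes qd = 753 − 5(ps − 76) = 1133 - 5ps. Setting this equal to supply: 1133 - 5ps = -491.5 + 4.5ps, so ps = 171.
Buyers pay pb = 171 − 76 = 95; q' = -491.5 + 4.5·171 = 278.
Buyers' price falls by p* − pb = 131 − 95 = 36; sellers' price rises by ps − p* = 171 − 131 = 40.
So producers capture 40/76 = 10/19 of each unit of subsidy.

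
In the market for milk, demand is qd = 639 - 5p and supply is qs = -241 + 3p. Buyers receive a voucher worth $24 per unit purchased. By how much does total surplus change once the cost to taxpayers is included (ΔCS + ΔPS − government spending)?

Pre-subsidy: 639 - 5p = -241 + 3p gives p* = 110, q* = 89.
With the rebate, buyers effectively pay pb = ps − 24, where ps is the price sellers receive.
Demand in terms of ps becomes qd = 639 − 5(ps − 24) = 759 - 5ps. Setting this equal to supply: 759 - 5ps = -241 + 3ps, so ps = 125.
Buyers pay pb = 125 − 24 = 101; q' = -241 + 3·125 = 134.
ΔCS = ½(89 + 134)(110 − 101) = 1003.5; ΔPS = ½(89 + 134)(125 − 110) = 1672.5.
Government spending = 24 × 134 = 3216.
Net change = 1003.5 + 1672.5 − 3216 = -540. The loss equals the DWL triangle ½·24·45.

Net change in total surplus = -$540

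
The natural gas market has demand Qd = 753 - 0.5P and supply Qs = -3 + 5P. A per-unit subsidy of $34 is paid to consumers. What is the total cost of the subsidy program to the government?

Government cost = 261698/11

Pre-subsidy: 753 - 0.5P = -3 + 5P gives P* = 1512/11, Q* = 7527/11.
With the rebate, buyers effectively pay Pb = Ps − 34, where Ps is the price sellers receive.
Demand in terms of Ps becomes Qd = 753 − 0.5(Ps − 34) = 770 - 0.5Ps. Setting this equal to supply: 770 - 0.5Ps = -3 + 5Ps, so Ps = 1546/11.
Buyers pay Pb = 1546/11 − 34 = 1172/11; Q' = -3 + 5·(1546/11) = 7697/11.
Government outlay = subsidy × quantity = 34 × 7697/11 = 261698/11.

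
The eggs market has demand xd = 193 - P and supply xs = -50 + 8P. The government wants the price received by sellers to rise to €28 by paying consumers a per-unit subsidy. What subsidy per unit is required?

At a seller price of 28, quantity supplied is -50 + 8·28 = 174.
Buyers absorb 174 only when they pay Pb with 193 − 1·Pb = 174, i.e. Pb = 19.
s = Ps − Pb = 28 − 19 = 9.

Required subsidy s = €9 per unit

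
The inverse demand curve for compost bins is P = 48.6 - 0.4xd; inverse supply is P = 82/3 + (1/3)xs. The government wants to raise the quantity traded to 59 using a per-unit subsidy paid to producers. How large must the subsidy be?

At x = 59, from the demand curve buyers pay Pb = 48.6 − 0.4·59 = 25; from the supply curve sellers need Ps = 82/3 + (1/3)·59 = 47.
The subsidy must fill the gap: s = Ps − Pb = 47 − 25 = 22.

Required subsidy s = 22 per unit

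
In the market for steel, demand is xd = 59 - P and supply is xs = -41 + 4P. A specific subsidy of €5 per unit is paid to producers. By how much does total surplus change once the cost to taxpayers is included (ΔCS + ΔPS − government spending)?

Net change in total surplus = -€10

Pre-subsidy: 59 - P = -41 + 4P gives P* = 20, x* = 39.
With the subsidy, sellers receive Ps = Pb + 5 for each unit, where Pb is the price buyers pay.
Supply in terms of Pb becomes xs = -41 + 4(Pb + 5) = -21 + 4Pb. Setting this equal to demand: 59 - Pb = -21 + 4Pb, so Pb = 16.
Sellers receive Ps = 16 + 5 = 21; x' = 59 − 1·16 = 43.
ΔCS = ½(39 + 43)(20 − 16) = 164; ΔPS = ½(39 + 43)(21 − 20) = 41.
Government spending = 5 × 43 = 215.
Net change = 164 + 41 − 215 = -10. The loss equals the DWL triangle ½·5·4.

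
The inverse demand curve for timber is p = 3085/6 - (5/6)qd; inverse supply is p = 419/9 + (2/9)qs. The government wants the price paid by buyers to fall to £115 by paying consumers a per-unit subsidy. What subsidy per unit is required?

Required subsidy s = £38 per unit

At a buyer price of 115, quantity demanded is 617 − 1.2·115 = 479.
Sellers supply 479 only when they receive ps = 419/9 + (2/9)·479 = 153.
s = ps − pb = 153 − 115 = 38.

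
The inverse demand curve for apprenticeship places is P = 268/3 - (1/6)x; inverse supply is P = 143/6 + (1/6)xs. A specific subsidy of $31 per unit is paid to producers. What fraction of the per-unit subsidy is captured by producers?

Producer share = 0.5

Pre-subsidy: 268/3 - (1/6)x = 143/6 + (1/6)x gives x* = 196.5 and P* = 679/12.
With the subsidy, sellers receive Ps = Pb + 31 for each unit, where Pb is the price buyers pay.
On the curves, Pb = 268/3 - (1/6)x and Ps = 143/6 + (1/6)x; the wedge Ps − Pb = 31 gives 143/6 + (1/6)x − (268/3 - (1/6)x) = 31, so x' = 289.5.
Then Pb = 268/3 − (1/6)·289.5 = 493/12 and Ps = 143/6 + (1/6)·289.5 = 865/12.
Buyers' price falls by P* − Pb = 679/12 − 493/12 = 15.5; sellers' price rises by Ps − P* = 865/12 − 679/12 = 15.5.
So producers capture 15.5/31 = 0.5 of each unit of subsidy.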